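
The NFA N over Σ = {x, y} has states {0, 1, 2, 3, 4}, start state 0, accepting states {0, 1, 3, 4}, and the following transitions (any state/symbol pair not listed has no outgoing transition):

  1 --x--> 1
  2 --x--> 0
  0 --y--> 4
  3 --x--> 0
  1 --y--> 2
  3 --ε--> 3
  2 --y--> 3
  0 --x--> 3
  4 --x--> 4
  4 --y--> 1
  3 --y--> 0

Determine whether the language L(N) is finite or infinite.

infinite

State 0 is reachable from the start and can reach an accepting state, and it lies on the cycle 0 → 3 → 0.
Traversing that cycle any number of times yields accepted strings of unbounded length, so the language is infinite.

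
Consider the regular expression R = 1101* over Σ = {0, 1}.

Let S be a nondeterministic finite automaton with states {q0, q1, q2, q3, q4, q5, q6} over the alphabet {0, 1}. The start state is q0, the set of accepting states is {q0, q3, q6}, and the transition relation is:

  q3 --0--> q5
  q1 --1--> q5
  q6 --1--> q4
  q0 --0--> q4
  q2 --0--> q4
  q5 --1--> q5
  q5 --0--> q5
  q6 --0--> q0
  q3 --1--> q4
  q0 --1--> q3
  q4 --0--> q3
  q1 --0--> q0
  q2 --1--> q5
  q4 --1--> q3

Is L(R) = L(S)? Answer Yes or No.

No

The string 1101 is accepted by R but rejected by S.
So L(R) ≠ L(S).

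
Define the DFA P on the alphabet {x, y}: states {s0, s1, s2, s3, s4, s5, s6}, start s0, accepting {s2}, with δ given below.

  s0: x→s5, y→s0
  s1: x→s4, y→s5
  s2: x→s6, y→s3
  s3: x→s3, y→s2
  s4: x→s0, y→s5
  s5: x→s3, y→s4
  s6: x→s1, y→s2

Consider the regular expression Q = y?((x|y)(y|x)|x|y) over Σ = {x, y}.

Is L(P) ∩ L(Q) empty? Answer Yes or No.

Yes

Converting the expression Q to a DFA (subset construction, then merging equivalent states) gives the minimal DFA with states {q0, q1, q2, q3, q4}, start state q0, accepting states {q1, q2, q3} and transitions q0: x→q1, y→q2; q1: x→q3, y→q3; q2: x→q1, y→q1; q3: x→q4, y→q4; q4: x→q4, y→q4.
Exploring the product automaton P × Q from the start pair (s0, q0), following both machines on each input symbol, reaches 15 state pairs: (s0, q0), (s5, q1), (s0, q2), (s3, q3), (s4, q3), (s0, q1), (s3, q4), (s2, q4), (s0, q4), (s5, q4), (s5, q3), (s0, q3), (s6, q4), (s4, q4), (s1, q4).
P accepts in {s2} and Q accepts in {q1, q2, q3}; no reachable pair has both components accepting, so no string drives both machines to acceptance simultaneously and L(P) ∩ L(Q) = ∅.
So no string is accepted by both, and the intersection is empty.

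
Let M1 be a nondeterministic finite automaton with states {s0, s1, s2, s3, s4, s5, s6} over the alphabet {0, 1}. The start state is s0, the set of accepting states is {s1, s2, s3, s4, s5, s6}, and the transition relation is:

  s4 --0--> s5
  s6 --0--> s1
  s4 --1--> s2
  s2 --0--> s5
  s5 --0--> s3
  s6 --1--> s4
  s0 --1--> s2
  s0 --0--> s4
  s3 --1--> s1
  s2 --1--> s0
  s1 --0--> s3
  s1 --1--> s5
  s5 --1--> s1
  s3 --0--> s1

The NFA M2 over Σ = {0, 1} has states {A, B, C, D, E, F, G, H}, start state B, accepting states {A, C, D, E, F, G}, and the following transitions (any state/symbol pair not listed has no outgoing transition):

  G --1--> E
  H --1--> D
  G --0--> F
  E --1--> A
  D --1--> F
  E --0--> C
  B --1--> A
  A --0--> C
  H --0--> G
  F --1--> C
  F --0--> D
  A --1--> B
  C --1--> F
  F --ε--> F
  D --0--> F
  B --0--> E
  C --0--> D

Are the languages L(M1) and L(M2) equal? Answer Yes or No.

Yes

Exploring the product automaton M1 × M2 from the start pair (s0, B), following both machines on each input symbol, reaches 6 state pairs: (s0, B), (s4, E), (s2, A), (s5, C), (s3, D), (s1, F).
M1 accepts in {s1, s2, s3, s4, s5, s6} and M2 accepts in {A, C, D, E, F, G}. In every reachable pair the two components are either both accepting — (s4, E), (s2, A), (s5, C), (s3, D), (s1, F) — or both non-accepting, so no string is accepted by exactly one of the machines: L(M1) \ L(M2) and L(M2) \ L(M1) are both empty.
Hence every string is accepted by M1 iff it is accepted by M2, and the two languages coincide.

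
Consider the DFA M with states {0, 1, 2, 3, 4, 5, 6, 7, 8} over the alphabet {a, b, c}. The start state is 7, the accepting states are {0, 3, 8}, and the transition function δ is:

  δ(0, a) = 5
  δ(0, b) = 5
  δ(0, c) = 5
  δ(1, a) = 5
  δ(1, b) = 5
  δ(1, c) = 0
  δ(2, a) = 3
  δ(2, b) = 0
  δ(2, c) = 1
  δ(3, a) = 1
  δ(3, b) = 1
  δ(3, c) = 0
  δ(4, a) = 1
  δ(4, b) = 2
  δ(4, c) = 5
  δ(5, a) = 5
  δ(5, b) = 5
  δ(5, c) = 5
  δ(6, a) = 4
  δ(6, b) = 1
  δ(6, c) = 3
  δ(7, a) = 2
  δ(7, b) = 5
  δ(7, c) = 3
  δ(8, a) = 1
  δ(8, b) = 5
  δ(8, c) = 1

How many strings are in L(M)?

10

The useful subgraph on states {0, 1, 2, 3, 7} is acyclic, so L(M) is finite; the longest accepting path visits 5 useful states, giving maximum string length 4.
Counting accepting paths from 7 by length: 1 of length 1, 3 of length 2, 4 of length 3, 2 of length 4. Total 10.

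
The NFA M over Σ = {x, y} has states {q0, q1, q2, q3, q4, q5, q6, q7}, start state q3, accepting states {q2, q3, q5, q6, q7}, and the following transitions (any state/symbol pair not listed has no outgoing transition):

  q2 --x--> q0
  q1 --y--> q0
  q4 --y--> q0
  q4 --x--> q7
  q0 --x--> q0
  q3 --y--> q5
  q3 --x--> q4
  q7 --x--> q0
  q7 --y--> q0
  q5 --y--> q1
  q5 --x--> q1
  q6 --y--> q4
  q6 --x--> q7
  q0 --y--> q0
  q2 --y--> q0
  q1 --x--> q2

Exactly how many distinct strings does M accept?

5

The useful subgraph on states {q1, q2, q3, q4, q5, q7} is acyclic, so L(M) is finite; the longest accepting path visits 4 useful states, giving maximum string length 3.
Counting accepting paths from q3 by length: 1 of length 0, 1 of length 1, 1 of length 2, 2 of length 3. Total 5.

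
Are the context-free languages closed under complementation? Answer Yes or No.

No

CFLs are closed under union, so if they were also closed under complement they would be closed under intersection by De Morgan (L₁ ∩ L₂ is the complement of the union of the complements). But {aⁿbⁿcᵐ} ∩ {aᵐbⁿcⁿ} = {aⁿbⁿcⁿ} is not context-free although both operands are.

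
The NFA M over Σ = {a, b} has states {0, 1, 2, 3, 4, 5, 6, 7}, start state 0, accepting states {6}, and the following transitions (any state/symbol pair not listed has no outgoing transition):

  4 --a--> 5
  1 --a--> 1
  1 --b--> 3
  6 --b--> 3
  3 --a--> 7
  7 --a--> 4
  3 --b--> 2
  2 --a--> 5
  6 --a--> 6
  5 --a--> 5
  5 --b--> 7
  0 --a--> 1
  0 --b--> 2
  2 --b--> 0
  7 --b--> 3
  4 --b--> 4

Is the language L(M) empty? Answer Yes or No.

The states reachable from the start state are {0, 1, 2, 3, 4, 5, 7}.
None of the accepting states {6} is reachable, so no string is accepted and L(M) = ∅.

Yes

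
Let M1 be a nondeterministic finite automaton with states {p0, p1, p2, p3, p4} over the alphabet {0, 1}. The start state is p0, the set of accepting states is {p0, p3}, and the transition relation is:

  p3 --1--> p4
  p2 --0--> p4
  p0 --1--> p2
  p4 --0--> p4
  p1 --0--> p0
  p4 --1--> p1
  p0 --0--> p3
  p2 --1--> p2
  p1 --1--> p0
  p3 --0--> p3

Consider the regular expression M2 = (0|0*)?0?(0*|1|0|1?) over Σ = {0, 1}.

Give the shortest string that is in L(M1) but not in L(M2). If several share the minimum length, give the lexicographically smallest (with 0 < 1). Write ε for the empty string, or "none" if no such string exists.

0110

The string 0110 is accepted by M1 but not by M2.
No shorter string lies in the difference, and 0110 is the lexicographically first length-4 string in L(M1) \ L(M2).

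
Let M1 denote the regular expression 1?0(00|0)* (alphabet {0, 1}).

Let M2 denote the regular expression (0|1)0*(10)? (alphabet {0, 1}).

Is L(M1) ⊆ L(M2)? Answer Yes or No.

Converting the expression M1 to a DFA (subset construction, then merging equivalent states) gives the minimal DFA with states {r0, r1, r2, r3}, start state r0, accepting states {r1} and transitions r0: 0→r1, 1→r2; r1: 0→r1, 1→r3; r2: 0→r1, 1→r3; r3: 0→r3, 1→r3.
Converting the expression M2 to a DFA (subset construction, then merging equivalent states) gives the minimal DFA with states {t0, t1, t2, t3, t4}, start state t0, accepting states {t1, t3} and transitions t0: 0→t1, 1→t1; t1: 0→t1, 1→t2; t2: 0→t3, 1→t4; t3: 0→t4, 1→t4; t4: 0→t4, 1→t4.
Exploring the product automaton M1 × M2 from the start pair (r0, t0), following both machines on each input symbol, reaches 6 state pairs: (r0, t0), (r1, t1), (r2, t1), (r3, t2), (r3, t3), (r3, t4).
M1 accepts in {r1} and M2 accepts in {t1, t3}. The reachable pairs whose M1-component is accepting are (r1, t1); in each of them the M2-component is accepting too, so the product for L(M1) \ L(M2) (M1-component accepting, M2-component rejecting) has no reachable accepting pair and the difference is empty.
Hence every string in L(M1) is also in L(M2).

Yes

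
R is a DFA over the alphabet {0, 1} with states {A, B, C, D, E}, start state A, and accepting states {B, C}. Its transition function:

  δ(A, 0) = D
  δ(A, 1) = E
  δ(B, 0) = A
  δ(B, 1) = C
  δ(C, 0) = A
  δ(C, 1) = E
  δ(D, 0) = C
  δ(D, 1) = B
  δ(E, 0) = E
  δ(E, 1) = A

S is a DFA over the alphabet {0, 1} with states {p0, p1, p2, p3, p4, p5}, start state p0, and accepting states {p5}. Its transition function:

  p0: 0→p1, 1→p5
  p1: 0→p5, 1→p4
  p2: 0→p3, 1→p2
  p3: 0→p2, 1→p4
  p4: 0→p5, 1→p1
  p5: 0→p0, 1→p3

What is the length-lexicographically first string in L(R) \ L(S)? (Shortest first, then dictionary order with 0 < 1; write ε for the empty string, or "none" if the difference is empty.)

The string 01 is accepted by R but not by S.
No shorter string lies in the difference, and 01 is the lexicographically first length-2 string in L(R) \ L(S).

01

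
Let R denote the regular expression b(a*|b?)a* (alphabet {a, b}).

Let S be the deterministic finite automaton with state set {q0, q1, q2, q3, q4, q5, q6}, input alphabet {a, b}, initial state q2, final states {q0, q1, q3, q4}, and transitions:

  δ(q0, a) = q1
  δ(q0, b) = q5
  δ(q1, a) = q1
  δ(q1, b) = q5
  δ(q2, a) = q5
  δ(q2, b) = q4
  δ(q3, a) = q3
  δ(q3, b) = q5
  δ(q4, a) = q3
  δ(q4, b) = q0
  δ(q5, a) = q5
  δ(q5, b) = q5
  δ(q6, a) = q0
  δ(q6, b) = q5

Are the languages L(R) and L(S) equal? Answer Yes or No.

Converting the expression R to a DFA (subset construction, then merging equivalent states) gives the minimal DFA with states {r0, r1, r2, r3}, start state r0, accepting states {r2, r3} and transitions r0: a→r1, b→r2; r1: a→r1, b→r1; r2: a→r3, b→r3; r3: a→r3, b→r1.
Exploring the product automaton R × S from the start pair (r0, q2), following both machines on each input symbol, reaches 6 state pairs: (r0, q2), (r1, q5), (r2, q4), (r3, q3), (r3, q0), (r3, q1).
R accepts in {r2, r3} and S accepts in {q0, q1, q3, q4}. In every reachable pair the two components are either both accepting — (r2, q4), (r3, q3), (r3, q0), (r3, q1) — or both non-accepting, so no string is accepted by exactly one of the machines: L(R) \ L(S) and L(S) \ L(R) are both empty.
Hence every string is accepted by R iff it is accepted by S, and the two languages coincide.

Yes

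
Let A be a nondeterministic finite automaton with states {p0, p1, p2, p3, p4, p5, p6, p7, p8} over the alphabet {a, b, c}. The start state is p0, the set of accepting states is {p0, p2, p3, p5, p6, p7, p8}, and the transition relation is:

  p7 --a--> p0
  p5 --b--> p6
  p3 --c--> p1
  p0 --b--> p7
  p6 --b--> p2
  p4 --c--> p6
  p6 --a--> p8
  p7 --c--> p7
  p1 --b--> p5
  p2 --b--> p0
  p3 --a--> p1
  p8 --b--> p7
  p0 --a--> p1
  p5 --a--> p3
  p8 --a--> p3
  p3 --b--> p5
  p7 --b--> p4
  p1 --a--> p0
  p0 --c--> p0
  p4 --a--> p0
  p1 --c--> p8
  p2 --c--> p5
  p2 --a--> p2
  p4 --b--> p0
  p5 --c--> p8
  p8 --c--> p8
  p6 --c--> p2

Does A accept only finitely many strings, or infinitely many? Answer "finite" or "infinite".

infinite

State p0 is reachable from the start and can reach an accepting state, and it lies on the cycle p0 → p0.
Traversing that cycle any number of times yields accepted strings of unbounded length, so the language is infinite.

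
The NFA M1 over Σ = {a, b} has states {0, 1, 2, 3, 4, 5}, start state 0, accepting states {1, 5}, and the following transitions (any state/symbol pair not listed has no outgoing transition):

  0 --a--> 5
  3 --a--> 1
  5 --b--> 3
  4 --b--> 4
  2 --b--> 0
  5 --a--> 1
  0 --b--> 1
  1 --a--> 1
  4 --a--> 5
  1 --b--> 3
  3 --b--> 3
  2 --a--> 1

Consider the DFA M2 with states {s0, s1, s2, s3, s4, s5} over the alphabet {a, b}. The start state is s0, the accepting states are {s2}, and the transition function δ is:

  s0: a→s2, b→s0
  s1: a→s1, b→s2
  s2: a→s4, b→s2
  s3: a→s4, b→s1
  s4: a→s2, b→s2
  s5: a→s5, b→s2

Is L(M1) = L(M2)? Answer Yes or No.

No

The string b is accepted by M1 but rejected by M2.
So L(M1) ≠ L(M2).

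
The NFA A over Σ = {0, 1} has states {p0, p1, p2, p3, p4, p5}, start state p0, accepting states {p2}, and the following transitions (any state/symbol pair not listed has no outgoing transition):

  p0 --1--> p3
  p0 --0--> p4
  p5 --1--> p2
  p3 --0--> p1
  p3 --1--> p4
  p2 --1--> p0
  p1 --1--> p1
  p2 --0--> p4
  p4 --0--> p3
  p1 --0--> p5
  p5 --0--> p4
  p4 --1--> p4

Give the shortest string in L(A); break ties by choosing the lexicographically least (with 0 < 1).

A breadth-first search from p0 reaches an accepting state first via the path p0 → p3 → p1 → p5 → p2 on input 1001.
No string of length < 4 is accepted (BFS exhausts all shorter strings without reaching an accepting state), and 1001 is the lexicographically least accepting string of length 4.

1001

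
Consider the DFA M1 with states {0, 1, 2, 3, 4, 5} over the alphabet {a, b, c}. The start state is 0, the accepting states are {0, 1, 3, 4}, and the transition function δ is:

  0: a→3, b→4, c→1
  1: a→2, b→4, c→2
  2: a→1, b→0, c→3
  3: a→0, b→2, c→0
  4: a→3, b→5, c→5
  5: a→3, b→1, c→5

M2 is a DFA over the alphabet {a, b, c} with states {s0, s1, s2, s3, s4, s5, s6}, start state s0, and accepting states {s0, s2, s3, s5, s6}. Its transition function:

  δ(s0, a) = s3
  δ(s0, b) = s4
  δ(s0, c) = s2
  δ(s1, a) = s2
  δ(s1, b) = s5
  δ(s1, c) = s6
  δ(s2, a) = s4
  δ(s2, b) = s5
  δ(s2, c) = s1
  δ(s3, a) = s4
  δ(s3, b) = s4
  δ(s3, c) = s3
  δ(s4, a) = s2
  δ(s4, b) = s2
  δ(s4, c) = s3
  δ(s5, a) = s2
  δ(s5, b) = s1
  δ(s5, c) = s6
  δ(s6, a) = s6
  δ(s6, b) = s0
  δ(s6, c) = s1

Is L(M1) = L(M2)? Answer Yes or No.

No

The string b is accepted by M1 but rejected by M2.
So L(M1) ≠ L(M2).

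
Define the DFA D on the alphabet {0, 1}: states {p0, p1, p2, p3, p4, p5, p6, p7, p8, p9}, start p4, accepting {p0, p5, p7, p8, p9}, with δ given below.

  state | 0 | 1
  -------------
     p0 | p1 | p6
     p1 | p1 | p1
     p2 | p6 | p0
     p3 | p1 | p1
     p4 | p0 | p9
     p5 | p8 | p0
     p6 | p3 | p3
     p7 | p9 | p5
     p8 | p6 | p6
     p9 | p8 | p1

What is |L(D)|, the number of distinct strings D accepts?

3

The useful subgraph on states {p0, p4, p8, p9} is acyclic, so L(D) is finite; the longest accepting path visits 3 useful states, giving maximum string length 2.
Counting accepting paths from p4 by length: 2 of length 1, 1 of length 2. Total 3.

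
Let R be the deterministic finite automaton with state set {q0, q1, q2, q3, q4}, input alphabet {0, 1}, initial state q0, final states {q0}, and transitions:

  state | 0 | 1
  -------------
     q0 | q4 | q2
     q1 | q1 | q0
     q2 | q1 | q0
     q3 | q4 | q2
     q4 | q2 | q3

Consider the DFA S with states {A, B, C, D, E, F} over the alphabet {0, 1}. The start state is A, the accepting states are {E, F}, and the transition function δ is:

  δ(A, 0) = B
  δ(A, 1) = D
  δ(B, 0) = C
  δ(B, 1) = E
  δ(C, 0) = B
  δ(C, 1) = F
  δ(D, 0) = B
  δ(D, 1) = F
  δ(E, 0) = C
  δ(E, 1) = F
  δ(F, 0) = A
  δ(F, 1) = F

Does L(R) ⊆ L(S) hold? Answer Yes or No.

No

The empty string ε is in L(R) but not in L(S).
So L(R) ⊄ L(S).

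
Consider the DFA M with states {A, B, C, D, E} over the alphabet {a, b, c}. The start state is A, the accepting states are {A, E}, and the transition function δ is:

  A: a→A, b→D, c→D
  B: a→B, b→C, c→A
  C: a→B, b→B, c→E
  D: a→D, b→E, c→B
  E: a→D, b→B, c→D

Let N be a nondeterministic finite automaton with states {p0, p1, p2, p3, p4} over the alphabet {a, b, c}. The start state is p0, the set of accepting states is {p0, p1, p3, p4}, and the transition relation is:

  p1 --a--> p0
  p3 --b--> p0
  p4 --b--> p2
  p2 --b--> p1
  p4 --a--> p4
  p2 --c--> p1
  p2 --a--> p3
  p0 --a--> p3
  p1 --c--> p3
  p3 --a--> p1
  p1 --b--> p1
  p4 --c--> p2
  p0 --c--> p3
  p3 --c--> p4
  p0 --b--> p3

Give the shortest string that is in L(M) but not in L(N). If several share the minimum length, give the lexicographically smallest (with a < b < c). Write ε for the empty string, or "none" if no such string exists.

acb

The string acb is accepted by M but not by N.
No shorter string lies in the difference, and acb is the lexicographically first length-3 string in L(M) \ L(N).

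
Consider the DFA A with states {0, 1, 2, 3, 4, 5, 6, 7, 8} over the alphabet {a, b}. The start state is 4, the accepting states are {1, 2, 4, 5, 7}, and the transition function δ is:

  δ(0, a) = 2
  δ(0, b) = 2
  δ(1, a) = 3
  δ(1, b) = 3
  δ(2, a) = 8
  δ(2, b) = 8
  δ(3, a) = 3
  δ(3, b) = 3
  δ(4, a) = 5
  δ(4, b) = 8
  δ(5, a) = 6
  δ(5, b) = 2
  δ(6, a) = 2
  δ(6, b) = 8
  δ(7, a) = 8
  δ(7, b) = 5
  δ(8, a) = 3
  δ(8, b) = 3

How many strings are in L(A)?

The useful subgraph on states {2, 4, 5, 6} is acyclic, so L(A) is finite; the longest accepting path visits 4 useful states, giving maximum string length 3.
Counting accepting paths from 4 by length: 1 of length 0, 1 of length 1, 1 of length 2, 1 of length 3. Total 4.

4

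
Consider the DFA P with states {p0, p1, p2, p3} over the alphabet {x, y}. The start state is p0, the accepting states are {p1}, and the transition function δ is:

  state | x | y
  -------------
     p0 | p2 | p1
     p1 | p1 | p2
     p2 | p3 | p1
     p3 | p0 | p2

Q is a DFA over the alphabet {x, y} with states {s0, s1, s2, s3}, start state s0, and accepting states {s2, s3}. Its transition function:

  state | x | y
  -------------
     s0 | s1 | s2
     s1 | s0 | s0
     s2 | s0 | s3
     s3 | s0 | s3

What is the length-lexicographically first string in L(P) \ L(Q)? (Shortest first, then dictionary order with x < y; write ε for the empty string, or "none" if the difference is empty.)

xy

The string xy is accepted by P but not by Q.
No shorter string lies in the difference, and xy is the lexicographically first length-2 string in L(P) \ L(Q).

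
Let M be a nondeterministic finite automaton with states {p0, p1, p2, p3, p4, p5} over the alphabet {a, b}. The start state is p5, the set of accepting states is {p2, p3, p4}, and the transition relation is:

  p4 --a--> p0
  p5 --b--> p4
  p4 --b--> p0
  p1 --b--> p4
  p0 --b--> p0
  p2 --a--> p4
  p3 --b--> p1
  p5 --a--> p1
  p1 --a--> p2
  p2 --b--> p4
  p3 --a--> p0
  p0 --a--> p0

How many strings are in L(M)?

The useful subgraph on states {p1, p2, p4, p5} is acyclic, so L(M) is finite; the longest accepting path visits 4 useful states, giving maximum string length 3.
Counting accepting paths from p5 by length: 1 of length 1, 2 of length 2, 2 of length 3. Total 5.

5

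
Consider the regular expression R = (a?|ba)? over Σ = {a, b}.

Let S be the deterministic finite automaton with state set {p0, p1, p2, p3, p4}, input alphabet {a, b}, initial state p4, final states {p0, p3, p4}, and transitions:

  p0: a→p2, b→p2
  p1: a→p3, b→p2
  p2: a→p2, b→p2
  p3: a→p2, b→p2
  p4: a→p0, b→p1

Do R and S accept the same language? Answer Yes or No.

Yes

Converting the expression R to a DFA (subset construction, then merging equivalent states) gives the minimal DFA with states {r0, r1, r2, r3}, start state r0, accepting states {r0, r1} and transitions r0: a→r1, b→r2; r1: a→r3, b→r3; r2: a→r1, b→r3; r3: a→r3, b→r3.
Exploring the product automaton R × S from the start pair (r0, p4), following both machines on each input symbol, reaches 5 state pairs: (r0, p4), (r1, p0), (r2, p1), (r3, p2), (r1, p3).
R accepts in {r0, r1} and S accepts in {p0, p3, p4}. In every reachable pair the two components are either both accepting — (r0, p4), (r1, p0), (r1, p3) — or both non-accepting, so no string is accepted by exactly one of the machines: L(R) \ L(S) and L(S) \ L(R) are both empty.
Hence every string is accepted by R iff it is accepted by S, and the two languages coincide.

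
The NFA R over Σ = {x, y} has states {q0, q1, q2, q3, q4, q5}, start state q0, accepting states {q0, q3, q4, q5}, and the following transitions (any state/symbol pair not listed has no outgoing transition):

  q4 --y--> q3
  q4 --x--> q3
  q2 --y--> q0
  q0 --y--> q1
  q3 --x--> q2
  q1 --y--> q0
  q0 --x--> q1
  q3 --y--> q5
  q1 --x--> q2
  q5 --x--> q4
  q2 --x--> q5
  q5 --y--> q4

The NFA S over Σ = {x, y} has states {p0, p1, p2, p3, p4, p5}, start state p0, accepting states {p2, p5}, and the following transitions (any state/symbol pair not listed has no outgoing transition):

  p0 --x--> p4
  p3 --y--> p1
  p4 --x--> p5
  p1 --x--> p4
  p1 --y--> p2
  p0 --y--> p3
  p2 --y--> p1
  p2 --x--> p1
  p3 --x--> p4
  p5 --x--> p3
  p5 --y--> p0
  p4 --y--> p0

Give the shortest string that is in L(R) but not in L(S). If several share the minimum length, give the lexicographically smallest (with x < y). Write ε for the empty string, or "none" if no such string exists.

ε

The empty string ε is accepted by R but not by S.
Since ε is the unique shortest string, it is the required witness.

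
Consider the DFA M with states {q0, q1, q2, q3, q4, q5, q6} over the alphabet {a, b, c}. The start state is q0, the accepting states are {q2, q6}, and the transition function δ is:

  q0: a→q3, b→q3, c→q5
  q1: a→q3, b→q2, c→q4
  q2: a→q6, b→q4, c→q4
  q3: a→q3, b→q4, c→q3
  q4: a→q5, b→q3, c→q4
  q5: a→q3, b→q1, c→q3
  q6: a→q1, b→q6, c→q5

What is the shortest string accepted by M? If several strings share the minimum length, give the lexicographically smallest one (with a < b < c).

A breadth-first search from q0 reaches an accepting state first via the path q0 → q5 → q1 → q2 on input cbb.
No string of length < 3 is accepted (BFS exhausts all shorter strings without reaching an accepting state), and cbb is the lexicographically least accepting string of length 3.

cbb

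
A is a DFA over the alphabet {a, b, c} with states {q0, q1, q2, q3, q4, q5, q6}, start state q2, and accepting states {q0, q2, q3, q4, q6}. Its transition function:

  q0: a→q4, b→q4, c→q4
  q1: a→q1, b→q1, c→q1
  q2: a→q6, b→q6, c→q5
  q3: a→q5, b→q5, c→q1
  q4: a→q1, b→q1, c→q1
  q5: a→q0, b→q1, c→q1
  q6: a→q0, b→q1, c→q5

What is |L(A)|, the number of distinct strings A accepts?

The useful subgraph on states {q0, q2, q4, q5, q6} is acyclic, so L(A) is finite; the longest accepting path visits 5 useful states, giving maximum string length 4.
Counting accepting paths from q2 by length: 1 of length 0, 2 of length 1, 3 of length 2, 11 of length 3, 6 of length 4. Total 23.

23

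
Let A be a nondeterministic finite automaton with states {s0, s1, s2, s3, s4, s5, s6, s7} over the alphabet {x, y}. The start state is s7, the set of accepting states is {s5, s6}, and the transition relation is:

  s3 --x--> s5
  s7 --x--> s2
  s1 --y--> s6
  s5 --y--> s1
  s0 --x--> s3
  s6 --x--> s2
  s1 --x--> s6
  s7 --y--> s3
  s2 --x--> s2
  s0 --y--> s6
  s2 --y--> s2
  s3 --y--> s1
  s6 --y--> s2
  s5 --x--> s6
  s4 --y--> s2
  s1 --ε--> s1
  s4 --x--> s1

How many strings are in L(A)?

6

The useful subgraph on states {s1, s3, s5, s6, s7} is acyclic, so L(A) is finite; the longest accepting path visits 5 useful states, giving maximum string length 4.
Counting accepting paths from s7 by length: 1 of length 2, 3 of length 3, 2 of length 4. Total 6.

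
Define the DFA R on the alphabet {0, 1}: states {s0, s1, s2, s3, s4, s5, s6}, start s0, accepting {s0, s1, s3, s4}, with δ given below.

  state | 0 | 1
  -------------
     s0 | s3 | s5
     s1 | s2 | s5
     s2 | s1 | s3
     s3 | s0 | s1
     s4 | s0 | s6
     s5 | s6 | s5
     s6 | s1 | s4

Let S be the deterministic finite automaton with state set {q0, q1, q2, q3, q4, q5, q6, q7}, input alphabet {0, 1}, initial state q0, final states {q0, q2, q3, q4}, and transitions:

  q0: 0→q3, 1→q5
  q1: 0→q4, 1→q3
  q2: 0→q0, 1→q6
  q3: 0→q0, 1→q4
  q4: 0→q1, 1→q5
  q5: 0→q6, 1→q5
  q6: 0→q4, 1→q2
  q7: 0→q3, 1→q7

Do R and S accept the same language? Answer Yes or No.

Yes

Exploring the product automaton R × S from the start pair (s0, q0), following both machines on each input symbol, reaches 7 state pairs: (s0, q0), (s3, q3), (s5, q5), (s1, q4), (s6, q6), (s2, q1), (s4, q2).
R accepts in {s0, s1, s3, s4} and S accepts in {q0, q2, q3, q4}. In every reachable pair the two components are either both accepting — (s0, q0), (s3, q3), (s1, q4), (s4, q2) — or both non-accepting, so no string is accepted by exactly one of the machines: L(R) \ L(S) and L(S) \ L(R) are both empty.
Hence every string is accepted by R iff it is accepted by S, and the two languages coincide.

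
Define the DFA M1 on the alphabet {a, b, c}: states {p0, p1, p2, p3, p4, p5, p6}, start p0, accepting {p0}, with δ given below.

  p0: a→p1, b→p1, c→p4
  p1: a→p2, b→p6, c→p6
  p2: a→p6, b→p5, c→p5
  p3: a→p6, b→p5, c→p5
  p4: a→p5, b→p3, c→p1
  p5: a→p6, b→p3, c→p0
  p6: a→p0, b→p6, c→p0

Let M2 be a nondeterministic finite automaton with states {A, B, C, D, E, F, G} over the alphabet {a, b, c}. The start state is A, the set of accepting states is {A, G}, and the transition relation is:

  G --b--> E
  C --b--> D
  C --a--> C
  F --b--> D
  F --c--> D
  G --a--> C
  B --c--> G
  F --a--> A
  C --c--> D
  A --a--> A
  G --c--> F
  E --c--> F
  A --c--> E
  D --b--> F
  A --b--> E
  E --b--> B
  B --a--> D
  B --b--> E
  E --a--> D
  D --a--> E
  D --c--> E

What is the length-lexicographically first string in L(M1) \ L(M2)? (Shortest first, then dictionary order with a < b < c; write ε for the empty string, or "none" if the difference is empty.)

The string aba is accepted by M1 but not by M2.
No shorter string lies in the difference, and aba is the lexicographically first length-3 string in L(M1) \ L(M2).

aba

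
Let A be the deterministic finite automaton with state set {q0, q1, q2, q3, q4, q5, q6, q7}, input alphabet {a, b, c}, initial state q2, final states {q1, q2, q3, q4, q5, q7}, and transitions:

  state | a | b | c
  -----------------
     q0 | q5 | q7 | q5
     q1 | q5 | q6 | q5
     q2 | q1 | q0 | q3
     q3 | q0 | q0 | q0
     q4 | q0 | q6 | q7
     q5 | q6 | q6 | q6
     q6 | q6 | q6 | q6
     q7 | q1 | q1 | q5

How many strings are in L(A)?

45

The useful subgraph on states {q0, q1, q2, q3, q5, q7} is acyclic, so L(A) is finite; the longest accepting path visits 6 useful states, giving maximum string length 5.
Counting accepting paths from q2 by length: 1 of length 0, 2 of length 1, 5 of length 2, 12 of length 3, 13 of length 4, 12 of length 5. Total 45.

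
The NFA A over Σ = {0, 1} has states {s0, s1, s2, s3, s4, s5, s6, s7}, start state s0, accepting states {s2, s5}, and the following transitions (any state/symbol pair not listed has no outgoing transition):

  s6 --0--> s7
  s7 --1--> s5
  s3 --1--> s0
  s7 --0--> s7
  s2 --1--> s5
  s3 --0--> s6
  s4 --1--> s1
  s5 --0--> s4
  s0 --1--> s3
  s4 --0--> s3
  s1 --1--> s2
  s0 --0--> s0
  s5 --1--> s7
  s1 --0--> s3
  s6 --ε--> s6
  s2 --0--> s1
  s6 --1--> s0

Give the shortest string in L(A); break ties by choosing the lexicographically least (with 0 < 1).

1001

A breadth-first search from s0 reaches an accepting state first via the path s0 → s3 → s6 → s7 → s5 on input 1001.
No string of length < 4 is accepted (BFS exhausts all shorter strings without reaching an accepting state), and 1001 is the lexicographically least accepting string of length 4.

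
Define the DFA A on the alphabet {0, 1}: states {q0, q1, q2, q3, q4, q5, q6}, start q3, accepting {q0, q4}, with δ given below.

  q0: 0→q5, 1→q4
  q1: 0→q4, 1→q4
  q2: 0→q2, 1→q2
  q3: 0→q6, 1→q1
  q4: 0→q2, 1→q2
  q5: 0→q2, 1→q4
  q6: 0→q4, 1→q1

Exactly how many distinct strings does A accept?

The useful subgraph on states {q1, q3, q4, q6} is acyclic, so L(A) is finite; the longest accepting path visits 4 useful states, giving maximum string length 3.
Counting accepting paths from q3 by length: 3 of length 2, 2 of length 3. Total 5.

5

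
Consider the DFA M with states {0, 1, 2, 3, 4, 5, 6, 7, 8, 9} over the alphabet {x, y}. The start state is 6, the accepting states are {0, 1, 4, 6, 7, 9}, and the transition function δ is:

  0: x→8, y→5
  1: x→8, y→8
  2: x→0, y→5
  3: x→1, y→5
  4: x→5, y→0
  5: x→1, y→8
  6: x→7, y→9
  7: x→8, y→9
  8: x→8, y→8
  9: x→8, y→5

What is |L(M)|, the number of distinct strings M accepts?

The useful subgraph on states {1, 5, 6, 7, 9} is acyclic, so L(M) is finite; the longest accepting path visits 5 useful states, giving maximum string length 4.
Counting accepting paths from 6 by length: 1 of length 0, 2 of length 1, 1 of length 2, 1 of length 3, 1 of length 4. Total 6.

6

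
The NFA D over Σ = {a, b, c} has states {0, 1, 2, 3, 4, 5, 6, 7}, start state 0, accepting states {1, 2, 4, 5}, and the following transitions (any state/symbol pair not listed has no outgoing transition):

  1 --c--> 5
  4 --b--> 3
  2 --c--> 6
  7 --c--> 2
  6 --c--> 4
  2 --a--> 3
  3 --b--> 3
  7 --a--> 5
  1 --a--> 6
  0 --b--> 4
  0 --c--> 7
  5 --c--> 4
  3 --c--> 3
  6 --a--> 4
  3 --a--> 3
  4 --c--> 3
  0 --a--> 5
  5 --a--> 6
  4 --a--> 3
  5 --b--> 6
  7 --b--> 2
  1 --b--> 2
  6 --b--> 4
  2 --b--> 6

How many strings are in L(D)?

31

The useful subgraph on states {0, 2, 4, 5, 6, 7} is acyclic, so L(D) is finite; the longest accepting path visits 5 useful states, giving maximum string length 4.
Counting accepting paths from 0 by length: 2 of length 1, 4 of length 2, 7 of length 3, 18 of length 4. Total 31.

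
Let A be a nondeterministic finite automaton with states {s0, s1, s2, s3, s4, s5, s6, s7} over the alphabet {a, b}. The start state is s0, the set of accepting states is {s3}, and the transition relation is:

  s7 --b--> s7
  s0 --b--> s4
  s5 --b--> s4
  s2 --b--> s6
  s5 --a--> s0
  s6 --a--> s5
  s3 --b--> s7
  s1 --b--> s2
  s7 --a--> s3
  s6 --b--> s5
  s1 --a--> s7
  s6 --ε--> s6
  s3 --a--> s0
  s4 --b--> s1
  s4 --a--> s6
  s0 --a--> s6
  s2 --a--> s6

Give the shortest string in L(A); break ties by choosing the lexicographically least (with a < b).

A breadth-first search from s0 reaches an accepting state first via the path s0 → s4 → s1 → s7 → s3 on input bbaa.
No string of length < 4 is accepted (BFS exhausts all shorter strings without reaching an accepting state), and bbaa is the lexicographically least accepting string of length 4.

bbaa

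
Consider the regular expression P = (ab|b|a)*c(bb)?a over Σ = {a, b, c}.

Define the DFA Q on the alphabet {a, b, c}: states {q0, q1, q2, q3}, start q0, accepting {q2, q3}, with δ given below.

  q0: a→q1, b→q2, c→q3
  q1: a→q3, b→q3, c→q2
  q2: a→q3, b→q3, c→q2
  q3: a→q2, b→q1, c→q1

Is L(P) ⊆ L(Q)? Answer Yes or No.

Yes

Converting the expression P to a DFA (subset construction, then merging equivalent states) gives the minimal DFA with states {p0, p1, p2, p3, p4, p5}, start state p0, accepting states {p2} and transitions p0: a→p0, b→p0, c→p1; p1: a→p2, b→p3, c→p4; p2: a→p4, b→p4, c→p4; p3: a→p4, b→p5, c→p4; p4: a→p4, b→p4, c→p4; p5: a→p2, b→p4, c→p4.
Exploring the product automaton P × Q from the start pair (p0, q0), following both machines on each input symbol, reaches 16 state pairs: (p0, q0), (p0, q1), (p0, q2), (p1, q3), (p0, q3), (p1, q2), (p2, q2), (p3, q1), (p4, q1), (p1, q1), (p2, q3), (p3, q3), (p4, q2), (p4, q3), (p5, q3), (p5, q1).
P accepts in {p2} and Q accepts in {q2, q3}. The reachable pairs whose P-component is accepting are (p2, q2), (p2, q3); in each of them the Q-component is accepting too, so the product for L(P) \ L(Q) (P-component accepting, Q-component rejecting) has no reachable accepting pair and the difference is empty.
Hence every string in L(P) is also in L(Q).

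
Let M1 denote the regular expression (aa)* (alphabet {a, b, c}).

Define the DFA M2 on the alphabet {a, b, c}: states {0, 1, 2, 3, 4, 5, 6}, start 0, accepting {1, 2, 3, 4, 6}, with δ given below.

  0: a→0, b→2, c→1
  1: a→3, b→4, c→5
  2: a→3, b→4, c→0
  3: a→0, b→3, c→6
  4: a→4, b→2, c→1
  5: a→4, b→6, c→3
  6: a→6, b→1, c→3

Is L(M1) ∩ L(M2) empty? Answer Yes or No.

Converting the expression M1 to a DFA (subset construction, then merging equivalent states) gives the minimal DFA with states {r0, r1, r2}, start state r0, accepting states {r0} and transitions r0: a→r1, b→r2, c→r2; r1: a→r0, b→r2, c→r2; r2: a→r2, b→r2, c→r2.
Exploring the product automaton M1 × M2 from the start pair (r0, 0), following both machines on each input symbol, reaches 9 state pairs: (r0, 0), (r1, 0), (r2, 2), (r2, 1), (r2, 3), (r2, 4), (r2, 0), (r2, 5), (r2, 6).
M1 accepts in {r0} and M2 accepts in {1, 2, 3, 4, 6}; no reachable pair has both components accepting, so no string drives both machines to acceptance simultaneously and L(M1) ∩ L(M2) = ∅.
So no string is accepted by both, and the intersection is empty.

Yes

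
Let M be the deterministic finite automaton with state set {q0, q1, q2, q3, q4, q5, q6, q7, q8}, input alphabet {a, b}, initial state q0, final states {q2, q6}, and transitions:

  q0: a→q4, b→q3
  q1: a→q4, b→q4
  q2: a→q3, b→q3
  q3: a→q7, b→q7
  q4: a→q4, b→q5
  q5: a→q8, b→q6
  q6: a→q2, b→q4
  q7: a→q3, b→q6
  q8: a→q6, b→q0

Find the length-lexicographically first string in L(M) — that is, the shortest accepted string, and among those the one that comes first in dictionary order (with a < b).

abb

A breadth-first search from q0 reaches an accepting state first via the path q0 → q4 → q5 → q6 on input abb.
No string of length < 3 is accepted (BFS exhausts all shorter strings without reaching an accepting state), and abb is the lexicographically least accepting string of length 3.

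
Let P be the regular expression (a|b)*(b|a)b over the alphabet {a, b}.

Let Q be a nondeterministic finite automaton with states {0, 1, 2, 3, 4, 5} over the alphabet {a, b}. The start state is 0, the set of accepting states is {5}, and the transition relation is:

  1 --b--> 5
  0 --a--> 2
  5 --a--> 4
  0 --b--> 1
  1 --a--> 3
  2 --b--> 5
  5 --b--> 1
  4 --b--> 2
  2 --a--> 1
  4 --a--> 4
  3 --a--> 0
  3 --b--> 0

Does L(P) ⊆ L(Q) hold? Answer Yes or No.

No

The string abb is in L(P) but not in L(Q).
So L(P) ⊄ L(Q).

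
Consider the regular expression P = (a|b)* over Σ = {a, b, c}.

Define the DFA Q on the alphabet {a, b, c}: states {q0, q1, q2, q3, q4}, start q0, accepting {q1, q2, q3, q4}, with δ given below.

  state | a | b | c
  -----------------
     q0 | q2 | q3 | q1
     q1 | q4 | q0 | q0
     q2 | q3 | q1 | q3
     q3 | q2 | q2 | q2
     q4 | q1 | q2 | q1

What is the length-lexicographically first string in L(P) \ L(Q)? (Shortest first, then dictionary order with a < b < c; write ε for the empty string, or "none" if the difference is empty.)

ε

The empty string ε is accepted by P but not by Q.
Since ε is the unique shortest string, it is the required witness.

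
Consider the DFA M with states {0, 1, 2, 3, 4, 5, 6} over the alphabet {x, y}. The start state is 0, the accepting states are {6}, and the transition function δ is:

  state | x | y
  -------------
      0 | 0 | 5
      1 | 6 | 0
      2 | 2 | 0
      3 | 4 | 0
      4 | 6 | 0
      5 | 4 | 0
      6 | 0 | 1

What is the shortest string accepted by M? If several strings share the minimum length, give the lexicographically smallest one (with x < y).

yxx

A breadth-first search from 0 reaches an accepting state first via the path 0 → 5 → 4 → 6 on input yxx.
No string of length < 3 is accepted (BFS exhausts all shorter strings without reaching an accepting state), and yxx is the lexicographically least accepting string of length 3.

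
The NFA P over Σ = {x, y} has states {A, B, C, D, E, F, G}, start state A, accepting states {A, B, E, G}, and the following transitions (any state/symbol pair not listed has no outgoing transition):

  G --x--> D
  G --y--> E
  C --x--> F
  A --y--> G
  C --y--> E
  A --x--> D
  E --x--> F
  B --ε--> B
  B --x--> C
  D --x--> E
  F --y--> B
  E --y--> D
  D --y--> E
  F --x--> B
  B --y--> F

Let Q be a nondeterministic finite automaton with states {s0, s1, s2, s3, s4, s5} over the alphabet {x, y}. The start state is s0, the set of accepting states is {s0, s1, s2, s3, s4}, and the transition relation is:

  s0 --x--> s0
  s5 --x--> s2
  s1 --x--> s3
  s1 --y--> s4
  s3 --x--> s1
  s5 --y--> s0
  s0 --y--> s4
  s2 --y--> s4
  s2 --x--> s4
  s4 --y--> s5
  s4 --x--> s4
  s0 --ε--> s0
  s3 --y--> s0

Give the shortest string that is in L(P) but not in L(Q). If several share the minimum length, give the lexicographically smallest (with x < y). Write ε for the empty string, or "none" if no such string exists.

The string yy is accepted by P but not by Q.
No shorter string lies in the difference, and yy is the lexicographically first length-2 string in L(P) \ L(Q).

yy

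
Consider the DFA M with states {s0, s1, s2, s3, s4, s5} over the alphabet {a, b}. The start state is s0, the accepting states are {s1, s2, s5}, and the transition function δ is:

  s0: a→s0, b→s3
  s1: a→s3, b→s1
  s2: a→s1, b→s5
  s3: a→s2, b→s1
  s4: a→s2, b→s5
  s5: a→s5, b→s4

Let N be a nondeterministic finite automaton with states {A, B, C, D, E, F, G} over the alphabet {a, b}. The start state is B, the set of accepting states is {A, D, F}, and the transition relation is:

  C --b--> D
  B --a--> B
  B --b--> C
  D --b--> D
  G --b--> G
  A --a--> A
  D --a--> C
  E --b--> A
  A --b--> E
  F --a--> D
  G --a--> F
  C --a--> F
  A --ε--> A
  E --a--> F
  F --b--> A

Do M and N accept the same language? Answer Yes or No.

Exploring the product automaton M × N from the start pair (s0, B), following both machines on each input symbol, reaches 6 state pairs: (s0, B), (s3, C), (s2, F), (s1, D), (s5, A), (s4, E).
M accepts in {s1, s2, s5} and N accepts in {A, D, F}. In every reachable pair the two components are either both accepting — (s2, F), (s1, D), (s5, A) — or both non-accepting, so no string is accepted by exactly one of the machines: L(M) \ L(N) and L(N) \ L(M) are both empty.
Hence every string is accepted by M iff it is accepted by N, and the two languages coincide.

Yes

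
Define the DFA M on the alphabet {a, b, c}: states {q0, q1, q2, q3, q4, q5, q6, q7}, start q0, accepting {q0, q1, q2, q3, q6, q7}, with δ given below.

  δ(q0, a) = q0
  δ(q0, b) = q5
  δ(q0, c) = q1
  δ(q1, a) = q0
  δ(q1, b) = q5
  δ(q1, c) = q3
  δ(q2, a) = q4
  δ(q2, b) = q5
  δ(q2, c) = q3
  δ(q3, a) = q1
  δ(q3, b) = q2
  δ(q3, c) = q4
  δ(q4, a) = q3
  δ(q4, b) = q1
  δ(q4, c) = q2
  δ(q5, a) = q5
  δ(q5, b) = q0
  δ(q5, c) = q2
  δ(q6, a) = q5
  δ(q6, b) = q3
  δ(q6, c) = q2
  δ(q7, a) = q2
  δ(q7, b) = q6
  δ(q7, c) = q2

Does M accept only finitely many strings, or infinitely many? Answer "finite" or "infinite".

State q0 is reachable from the start and can reach an accepting state, and it lies on the cycle q0 → q0.
Traversing that cycle any number of times yields accepted strings of unbounded length, so the language is infinite.

infinite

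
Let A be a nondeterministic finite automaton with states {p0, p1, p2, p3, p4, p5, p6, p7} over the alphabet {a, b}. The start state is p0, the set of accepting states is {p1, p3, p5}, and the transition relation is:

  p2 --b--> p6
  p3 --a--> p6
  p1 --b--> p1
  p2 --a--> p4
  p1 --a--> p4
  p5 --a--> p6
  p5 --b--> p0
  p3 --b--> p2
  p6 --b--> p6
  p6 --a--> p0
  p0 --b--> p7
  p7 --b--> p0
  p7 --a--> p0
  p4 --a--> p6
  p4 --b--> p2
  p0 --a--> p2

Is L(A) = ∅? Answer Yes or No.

Yes

The states reachable from the start state are {p0, p2, p4, p6, p7}.
None of the accepting states {p1, p3, p5} is reachable, so no string is accepted and L(A) = ∅.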